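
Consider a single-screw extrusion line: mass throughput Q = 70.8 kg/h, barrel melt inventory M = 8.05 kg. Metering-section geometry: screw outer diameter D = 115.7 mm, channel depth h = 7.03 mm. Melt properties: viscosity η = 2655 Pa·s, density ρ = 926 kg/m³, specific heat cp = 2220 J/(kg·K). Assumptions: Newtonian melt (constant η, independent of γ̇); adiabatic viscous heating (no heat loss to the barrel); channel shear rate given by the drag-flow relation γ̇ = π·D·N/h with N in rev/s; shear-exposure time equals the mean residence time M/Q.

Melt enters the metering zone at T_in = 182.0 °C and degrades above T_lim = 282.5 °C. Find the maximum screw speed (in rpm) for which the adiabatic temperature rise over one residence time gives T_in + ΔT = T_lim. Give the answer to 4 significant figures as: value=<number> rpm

Convert throughput: Q = 70.8 kg/h = 70.8/3600 = 0.0196667 kg/s
Mean residence time: t_res = M/Q_s = 8.05 kg / 0.0196667 kg/s = 409.322 s
D = 115.7 mm = 0.1157 m;  h = 7.03 mm = 0.00703 m
ΔT_a = T_lim − T_in = 282.5 °C − 182.0 °C = 100.5 K
γ̇_max² = ΔT_a·ρ·cp / (η·t_res) = [100.5 × 926 × 2220] / [2655 × 409.322] = 190.108 s⁻²
Take the square root: γ̇_max = √(190.108) = 13.788 s⁻¹
Solve γ̇ = πDN/h for N: N_max = γ̇_max·h/(π·D) = 13.788 × 0.00703 / (π × 0.1157) = 0.266669 rev/s = 16.0001 rpm

value=16.00 rpm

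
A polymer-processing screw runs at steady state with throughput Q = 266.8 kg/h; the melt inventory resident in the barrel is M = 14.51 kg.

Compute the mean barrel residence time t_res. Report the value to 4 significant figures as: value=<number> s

Q_s = Q / 3600 = 266.8 / 3600 = 0.0741111 kg/s
Mean residence time: t_res = M/Q_s = 14.51 kg / 0.0741111 kg/s = 195.787 s

value=195.8 s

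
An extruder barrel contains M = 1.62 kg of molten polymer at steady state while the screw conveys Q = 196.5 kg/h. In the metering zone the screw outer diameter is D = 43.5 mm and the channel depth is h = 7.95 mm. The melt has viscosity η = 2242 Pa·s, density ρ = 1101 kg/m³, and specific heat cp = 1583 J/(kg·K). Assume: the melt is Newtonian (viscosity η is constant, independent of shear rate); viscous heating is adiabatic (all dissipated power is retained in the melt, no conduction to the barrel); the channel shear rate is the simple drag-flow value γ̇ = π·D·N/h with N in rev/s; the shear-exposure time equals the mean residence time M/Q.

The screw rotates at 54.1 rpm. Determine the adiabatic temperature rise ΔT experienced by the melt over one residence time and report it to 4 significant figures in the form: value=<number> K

value=9.172 K

Q_s = Q / 3600 = 196.5 / 3600 = 0.0545833 kg/s
t_res = M / Q_s = 1.62 / 0.0545833 = 29.6794 s
D = 43.5 mm = 0.0435 m;  h = 7.95 mm = 0.00795 m;  N = 54.1 rpm / 60 = 0.901667 rev/s
Shear rate: γ̇ = πDN/h = π·0.0435·0.901667/0.00795 = 15.4995 s⁻¹
ΔT = η·γ̇²·t_res/(ρ·cp) = [2242 × 15.4995² × 29.6794] / [1101 × 1583] = 9.17188 K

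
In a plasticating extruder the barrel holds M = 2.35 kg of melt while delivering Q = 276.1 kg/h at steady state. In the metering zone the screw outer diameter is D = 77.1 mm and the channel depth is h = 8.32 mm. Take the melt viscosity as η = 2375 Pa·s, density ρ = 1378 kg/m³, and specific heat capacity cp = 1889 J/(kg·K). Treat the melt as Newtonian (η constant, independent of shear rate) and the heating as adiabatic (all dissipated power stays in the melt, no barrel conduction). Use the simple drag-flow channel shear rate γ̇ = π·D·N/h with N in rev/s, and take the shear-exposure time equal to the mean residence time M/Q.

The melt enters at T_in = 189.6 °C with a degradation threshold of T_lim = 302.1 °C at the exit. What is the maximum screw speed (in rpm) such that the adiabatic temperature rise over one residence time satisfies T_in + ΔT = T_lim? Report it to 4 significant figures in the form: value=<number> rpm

value=130.7 rpm

Q_s = Q / 3600 = 276.1 / 3600 = 0.0766944 kg/s
Mean residence time: t_res = M/Q_s = 2.35 kg / 0.0766944 kg/s = 30.6411 s
Convert to metres: D = 0.0771 m, h = 0.00832 m
ΔT_a = T_lim − T_in = 302.1 − 189.6 = 112.5 K
γ̇_max² = ΔT_a·ρ·cp / (η·t_res) = [112.5 × 1378 × 1889] / [2375 × 30.6411] = 4024.08 s⁻²
γ̇_max = sqrt(4024.08) = 63.4356 s⁻¹
N_max = γ̇_max h / (πD) = 63.4356·0.00832/(π·0.0771) = 2.17897 rev/s → ×60 = 130.738 rpm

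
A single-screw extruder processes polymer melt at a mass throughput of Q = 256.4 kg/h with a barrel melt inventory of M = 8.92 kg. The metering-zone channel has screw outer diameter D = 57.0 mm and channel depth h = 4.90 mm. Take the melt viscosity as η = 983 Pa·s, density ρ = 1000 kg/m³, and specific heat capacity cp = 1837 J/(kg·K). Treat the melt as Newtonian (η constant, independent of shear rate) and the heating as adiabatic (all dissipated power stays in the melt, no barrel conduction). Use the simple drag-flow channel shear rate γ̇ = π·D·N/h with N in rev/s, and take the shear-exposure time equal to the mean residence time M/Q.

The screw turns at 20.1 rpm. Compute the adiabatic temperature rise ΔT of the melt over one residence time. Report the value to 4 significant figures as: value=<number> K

value=10.04 K

Throughput in SI: Q_s = 256.4 kg/h ÷ 3600 s/h = 0.0712222 kg/s
t_res = M / Q_s = 8.92 ÷ 0.0712222 = 125.242 s
Geometry in metres: D = 57.0 mm → 0.057 m, h = 4.90 mm → 0.0049 m; screw speed N = 20.1 rpm = 0.335 rev/s
γ̇ = π D N / h = (π)(0.057)(0.335) / 0.0049 = 12.2426 s⁻¹
ΔT = η·γ̇²·t_res/(ρ·cp) = [983 × 12.2426² × 125.242] / [1000 × 1837] = 10.0448 K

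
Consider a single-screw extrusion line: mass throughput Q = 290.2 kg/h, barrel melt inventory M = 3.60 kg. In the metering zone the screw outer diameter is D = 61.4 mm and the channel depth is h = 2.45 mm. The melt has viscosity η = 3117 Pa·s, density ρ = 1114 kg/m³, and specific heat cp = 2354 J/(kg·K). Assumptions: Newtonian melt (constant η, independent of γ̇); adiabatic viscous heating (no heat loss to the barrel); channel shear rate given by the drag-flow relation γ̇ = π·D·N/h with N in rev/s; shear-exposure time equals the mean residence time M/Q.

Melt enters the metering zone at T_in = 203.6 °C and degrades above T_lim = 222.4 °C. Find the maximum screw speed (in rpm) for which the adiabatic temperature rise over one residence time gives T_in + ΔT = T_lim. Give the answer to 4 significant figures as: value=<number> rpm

Throughput in SI: Q_s = 290.2 kg/h ÷ 3600 s/h = 0.0806111 kg/s
t_res = M / Q_s = 3.60 / 0.0806111 = 44.6589 s
Geometry in SI: D = 61.4 mm → 0.0614 m, h = 2.45 mm → 0.00245 m
ΔT_a = T_lim − T_in = 222.4 °C − 203.6 °C = 18.8 K
γ̇_max² = ΔT_a·ρ·cp/(η·t_res) = 18.8·1114·2354/(3117·44.6589) = 354.165 s⁻²
γ̇_max = sqrt(354.165) = 18.8193 s⁻¹
Solve γ̇ = πDN/h for N: N_max = γ̇_max·h/(π·D) = 18.8193 × 0.00245 / (π × 0.0614) = 0.239029 rev/s = 14.3417 rpm

value=14.34 rpm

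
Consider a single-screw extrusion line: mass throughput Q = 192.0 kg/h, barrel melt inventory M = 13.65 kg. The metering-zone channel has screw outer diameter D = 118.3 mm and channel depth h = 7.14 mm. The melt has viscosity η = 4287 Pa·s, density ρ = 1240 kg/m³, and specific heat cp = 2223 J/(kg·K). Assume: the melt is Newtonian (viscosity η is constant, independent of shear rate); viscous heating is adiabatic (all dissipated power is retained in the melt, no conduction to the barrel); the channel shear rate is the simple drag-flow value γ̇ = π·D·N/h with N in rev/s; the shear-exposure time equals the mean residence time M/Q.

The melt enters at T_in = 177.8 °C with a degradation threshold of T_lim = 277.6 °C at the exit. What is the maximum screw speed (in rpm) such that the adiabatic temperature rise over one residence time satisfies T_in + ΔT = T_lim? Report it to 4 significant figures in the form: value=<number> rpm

Throughput in SI: Q_s = 192.0 kg/h ÷ 3600 s/h = 0.0533333 kg/s
t_res = M / Q_s = 13.65 / 0.0533333 = 255.938 s
Convert to metres: D = 0.1183 m, h = 0.00714 m
ΔT_a = T_lim − T_in = 277.6 − 177.8 = 99.8 K
γ̇_max² = ΔT_a·ρ·cp/(η·t_res) = 99.8·1240·2223/(4287·255.938) = 250.729 s⁻²
Take the square root: γ̇_max = √(250.729) = 15.8344 s⁻¹
N_max = γ̇_max h / (πD) = 15.8344·0.00714/(π·0.1183) = 0.304205 rev/s → ×60 = 18.2523 rpm

value=18.25 rpm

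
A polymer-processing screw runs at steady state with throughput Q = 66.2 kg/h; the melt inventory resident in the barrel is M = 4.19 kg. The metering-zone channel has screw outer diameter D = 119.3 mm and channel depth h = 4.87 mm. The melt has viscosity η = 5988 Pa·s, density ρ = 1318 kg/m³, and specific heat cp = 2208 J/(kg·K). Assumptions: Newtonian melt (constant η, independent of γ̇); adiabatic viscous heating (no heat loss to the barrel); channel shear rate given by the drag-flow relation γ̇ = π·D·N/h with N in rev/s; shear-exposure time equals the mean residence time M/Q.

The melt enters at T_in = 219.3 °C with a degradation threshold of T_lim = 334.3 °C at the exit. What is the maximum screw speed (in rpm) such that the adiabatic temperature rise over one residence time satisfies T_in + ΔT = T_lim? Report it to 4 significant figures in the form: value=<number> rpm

Throughput in SI: Q_s = 66.2 kg/h ÷ 3600 s/h = 0.0183889 kg/s
Mean residence time: t_res = M/Q_s = 4.19 kg / 0.0183889 kg/s = 227.855 s
Geometry in SI: D = 119.3 mm → 0.1193 m, h = 4.87 mm → 0.00487 m
Allowable rise: ΔT_a = T_lim − T_in = 334.3 − 219.3 = 115 K
γ̇_max² = ΔT_a·ρ·cp / (η·t_res) = [115 × 1318 × 2208] / [5988 × 227.855] = 245.286 s⁻²
γ̇_max = √245.286 = 15.6616 s⁻¹
N_max = γ̇_max h / (πD) = 15.6616·0.00487/(π·0.1193) = 0.203505 rev/s → ×60 = 12.2103 rpm

value=12.21 rpm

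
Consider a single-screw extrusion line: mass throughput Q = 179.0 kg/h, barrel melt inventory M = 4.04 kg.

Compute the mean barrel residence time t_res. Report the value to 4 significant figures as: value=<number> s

Convert throughput: Q = 179.0 kg/h = 179.0/3600 = 0.0497222 kg/s
Mean residence time: t_res = M/Q_s = 4.04 kg / 0.0497222 kg/s = 81.2514 s

value=81.25 s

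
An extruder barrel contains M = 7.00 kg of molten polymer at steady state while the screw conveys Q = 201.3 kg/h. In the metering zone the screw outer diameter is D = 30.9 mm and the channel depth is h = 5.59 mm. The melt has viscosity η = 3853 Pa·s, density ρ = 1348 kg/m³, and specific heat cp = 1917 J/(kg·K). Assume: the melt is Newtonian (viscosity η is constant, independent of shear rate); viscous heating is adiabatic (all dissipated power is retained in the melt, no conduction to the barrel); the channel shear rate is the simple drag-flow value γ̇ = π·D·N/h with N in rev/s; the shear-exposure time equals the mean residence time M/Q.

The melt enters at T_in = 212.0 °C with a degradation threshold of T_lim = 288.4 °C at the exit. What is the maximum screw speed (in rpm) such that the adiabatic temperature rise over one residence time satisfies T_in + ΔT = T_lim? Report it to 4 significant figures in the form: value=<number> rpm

value=69.90 rpm

Q_s = Q / 3600 = 201.3 / 3600 = 0.0559167 kg/s
t_res = M / Q_s = 7.00 / 0.0559167 = 125.186 s
D = 30.9 mm = 0.0309 m;  h = 5.59 mm = 0.00559 m
Allowable rise: ΔT_a = T_lim − T_in = 288.4 − 212.0 = 76.4 K
Invert ΔT = ηγ̇²t_res/(ρcp) for γ̇: γ̇_max² = ΔT_a ρ cp / (η t_res) = 76.4·1348·1917 / (3853·125.186) = 409.307 s⁻²
Take the square root: γ̇_max = √(409.307) = 20.2313 s⁻¹
N_max = γ̇_max·h / (π·D) = 20.2313 · 0.00559 / (π · 0.0309) = 1.16501 rev/s = 69.9004 rpm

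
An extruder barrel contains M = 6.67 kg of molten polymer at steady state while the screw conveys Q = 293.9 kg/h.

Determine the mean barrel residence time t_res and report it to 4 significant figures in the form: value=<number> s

Q_s = Q / 3600 = 293.9 / 3600 = 0.0816389 kg/s
t_res = M / Q_s = 6.67 ÷ 0.0816389 = 81.7013 s

value=81.70 s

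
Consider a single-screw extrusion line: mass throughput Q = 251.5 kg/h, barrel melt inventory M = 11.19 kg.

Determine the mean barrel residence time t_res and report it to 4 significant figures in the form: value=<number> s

Convert throughput: Q = 251.5 kg/h = 251.5/3600 = 0.0698611 kg/s
t_res = M / Q_s = 11.19 / 0.0698611 = 160.175 s

value=160.2 s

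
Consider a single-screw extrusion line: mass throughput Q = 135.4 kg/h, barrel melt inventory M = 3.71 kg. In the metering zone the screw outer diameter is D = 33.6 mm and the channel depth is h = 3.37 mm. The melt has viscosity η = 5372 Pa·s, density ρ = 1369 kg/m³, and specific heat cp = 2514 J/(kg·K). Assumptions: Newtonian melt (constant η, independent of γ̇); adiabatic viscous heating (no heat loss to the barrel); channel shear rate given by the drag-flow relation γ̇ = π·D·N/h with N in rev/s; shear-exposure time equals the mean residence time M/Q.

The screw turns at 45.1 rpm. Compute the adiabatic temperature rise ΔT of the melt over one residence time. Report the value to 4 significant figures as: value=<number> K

Q_s = Q / 3600 = 135.4 / 3600 = 0.0376111 kg/s
t_res = M / Q_s = 3.71 ÷ 0.0376111 = 98.6411 s
Geometry in metres: D = 33.6 mm → 0.0336 m, h = 3.37 mm → 0.00337 m; screw speed N = 45.1 rpm = 0.751667 rev/s
γ̇ = π D N / h = (π)(0.0336)(0.751667) / 0.00337 = 23.5442 s⁻¹
ΔT = η·γ̇²·t_res/(ρ·cp) = [5372 × 23.5442² × 98.6411] / [1369 × 2514] = 85.3481 K

value=85.35 K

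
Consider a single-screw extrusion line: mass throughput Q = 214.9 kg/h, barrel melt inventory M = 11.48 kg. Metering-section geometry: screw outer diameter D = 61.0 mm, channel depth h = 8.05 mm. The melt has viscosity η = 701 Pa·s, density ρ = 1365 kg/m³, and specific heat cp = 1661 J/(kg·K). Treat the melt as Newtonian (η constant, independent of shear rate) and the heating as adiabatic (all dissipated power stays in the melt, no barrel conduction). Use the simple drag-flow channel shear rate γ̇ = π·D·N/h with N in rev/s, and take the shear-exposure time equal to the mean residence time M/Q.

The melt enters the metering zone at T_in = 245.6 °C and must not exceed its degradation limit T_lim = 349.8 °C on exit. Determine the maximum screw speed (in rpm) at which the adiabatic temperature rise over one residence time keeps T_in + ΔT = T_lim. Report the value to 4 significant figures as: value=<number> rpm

Q_s = Q / 3600 = 214.9 / 3600 = 0.0596944 kg/s
t_res = M / Q_s = 11.48 / 0.0596944 = 192.313 s
Geometry in SI: D = 61.0 mm → 0.061 m, h = 8.05 mm → 0.00805 m
ΔT_a = T_lim − T_in = 349.8 °C − 245.6 °C = 104.2 K
γ̇_max² = ΔT_a·ρ·cp/(η·t_res) = 104.2·1365·1661/(701·192.313) = 1752.44 s⁻²
γ̇_max = √1752.44 = 41.8622 s⁻¹
Solve γ̇ = πDN/h for N: N_max = γ̇_max·h/(π·D) = 41.8622 × 0.00805 / (π × 0.061) = 1.75848 rev/s = 105.509 rpm

value=105.5 rpm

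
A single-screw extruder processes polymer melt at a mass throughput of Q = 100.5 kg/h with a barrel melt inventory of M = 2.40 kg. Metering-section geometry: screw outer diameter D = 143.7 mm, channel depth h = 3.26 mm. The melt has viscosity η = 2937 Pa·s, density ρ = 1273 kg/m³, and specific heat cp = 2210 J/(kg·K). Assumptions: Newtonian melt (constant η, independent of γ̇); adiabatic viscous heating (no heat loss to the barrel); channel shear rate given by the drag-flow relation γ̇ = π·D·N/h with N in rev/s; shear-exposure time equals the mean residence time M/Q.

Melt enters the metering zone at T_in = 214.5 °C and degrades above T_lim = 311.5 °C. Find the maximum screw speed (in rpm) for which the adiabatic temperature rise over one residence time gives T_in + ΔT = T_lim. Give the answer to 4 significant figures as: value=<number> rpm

Throughput in SI: Q_s = 100.5 kg/h ÷ 3600 s/h = 0.0279167 kg/s
t_res = M / Q_s = 2.40 ÷ 0.0279167 = 85.9701 s
Convert to metres: D = 0.1437 m, h = 0.00326 m
ΔT_a = T_lim − T_in = 311.5 °C − 214.5 °C = 97 K
γ̇_max² = ΔT_a·ρ·cp/(η·t_res) = 97·1273·2210/(2937·85.9701) = 1080.79 s⁻²
γ̇_max = sqrt(1080.79) = 32.8754 s⁻¹
N_max = γ̇_max·h / (π·D) = 32.8754 · 0.00326 / (π · 0.1437) = 0.2374 rev/s = 14.244 rpm

value=14.24 rpm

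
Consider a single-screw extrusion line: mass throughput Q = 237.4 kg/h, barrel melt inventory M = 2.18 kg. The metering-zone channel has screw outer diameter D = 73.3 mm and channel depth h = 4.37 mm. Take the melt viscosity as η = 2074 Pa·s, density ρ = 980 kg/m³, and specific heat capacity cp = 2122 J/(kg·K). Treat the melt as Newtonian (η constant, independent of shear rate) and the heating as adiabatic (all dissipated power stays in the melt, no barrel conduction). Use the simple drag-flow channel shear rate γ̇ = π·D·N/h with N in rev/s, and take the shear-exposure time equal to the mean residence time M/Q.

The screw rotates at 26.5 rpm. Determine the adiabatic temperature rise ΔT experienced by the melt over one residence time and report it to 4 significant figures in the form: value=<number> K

Throughput in SI: Q_s = 237.4 kg/h ÷ 3600 s/h = 0.0659444 kg/s
t_res = M / Q_s = 2.18 ÷ 0.0659444 = 33.0581 s
Convert to SI: D = 0.0733 m, h = 0.00437 m, N = 26.5/60 = 0.441667 rev/s
γ̇ = π·D·N / h = π · 0.0733 · 0.441667 / 0.00437 = 23.2738 s⁻¹
ΔT = η·γ̇²·t_res/(ρ·cp) = [2074 × 23.2738² × 33.0581] / [980 × 2122] = 17.8587 K

value=17.86 K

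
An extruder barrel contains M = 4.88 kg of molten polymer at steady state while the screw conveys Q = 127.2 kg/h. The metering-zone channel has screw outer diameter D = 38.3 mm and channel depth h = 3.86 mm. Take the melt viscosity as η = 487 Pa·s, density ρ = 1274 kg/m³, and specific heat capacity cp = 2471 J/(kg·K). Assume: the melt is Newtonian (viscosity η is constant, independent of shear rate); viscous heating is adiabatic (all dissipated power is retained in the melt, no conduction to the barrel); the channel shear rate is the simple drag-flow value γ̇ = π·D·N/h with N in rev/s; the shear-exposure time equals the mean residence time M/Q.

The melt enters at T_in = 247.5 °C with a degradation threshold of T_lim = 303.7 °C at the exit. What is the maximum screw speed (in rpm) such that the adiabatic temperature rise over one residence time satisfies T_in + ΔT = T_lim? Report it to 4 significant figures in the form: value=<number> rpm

Throughput in SI: Q_s = 127.2 kg/h ÷ 3600 s/h = 0.0353333 kg/s
Mean residence time: t_res = M/Q_s = 4.88 kg / 0.0353333 kg/s = 138.113 s
D = 38.3 mm = 0.0383 m;  h = 3.86 mm = 0.00386 m
Allowable rise: ΔT_a = T_lim − T_in = 303.7 − 247.5 = 56.2 K
Invert ΔT = ηγ̇²t_res/(ρcp) for γ̇: γ̇_max² = ΔT_a ρ cp / (η t_res) = 56.2·1274·2471 / (487·138.113) = 2630.35 s⁻²
Take the square root: γ̇_max = √(2630.35) = 51.287 s⁻¹
Solve γ̇ = πDN/h for N: N_max = γ̇_max·h/(π·D) = 51.287 × 0.00386 / (π × 0.0383) = 1.6453 rev/s = 98.7182 rpm

value=98.72 rpm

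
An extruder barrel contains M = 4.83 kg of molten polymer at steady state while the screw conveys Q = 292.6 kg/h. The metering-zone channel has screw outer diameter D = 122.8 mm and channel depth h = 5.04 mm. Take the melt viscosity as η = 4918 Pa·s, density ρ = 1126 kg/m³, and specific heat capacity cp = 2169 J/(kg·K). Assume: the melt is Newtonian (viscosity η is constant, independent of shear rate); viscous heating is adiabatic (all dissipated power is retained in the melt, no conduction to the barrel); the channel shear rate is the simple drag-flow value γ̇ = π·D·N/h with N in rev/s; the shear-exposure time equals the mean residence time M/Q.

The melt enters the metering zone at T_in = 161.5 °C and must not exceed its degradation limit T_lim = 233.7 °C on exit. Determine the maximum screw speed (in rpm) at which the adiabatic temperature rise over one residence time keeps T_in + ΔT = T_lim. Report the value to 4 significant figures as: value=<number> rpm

value=19.25 rpm

Q_s = Q / 3600 = 292.6 / 3600 = 0.0812778 kg/s
t_res = M / Q_s = 4.83 / 0.0812778 = 59.4258 s
Geometry in SI: D = 122.8 mm → 0.1228 m, h = 5.04 mm → 0.00504 m
ΔT_a = T_lim − T_in = 233.7 − 161.5 = 72.2 K
Invert ΔT = ηγ̇²t_res/(ρcp) for γ̇: γ̇_max² = ΔT_a ρ cp / (η t_res) = 72.2·1126·2169 / (4918·59.4258) = 603.353 s⁻²
γ̇_max = sqrt(603.353) = 24.5632 s⁻¹
N_max = γ̇_max h / (πD) = 24.5632·0.00504/(π·0.1228) = 0.320899 rev/s → ×60 = 19.2539 rpm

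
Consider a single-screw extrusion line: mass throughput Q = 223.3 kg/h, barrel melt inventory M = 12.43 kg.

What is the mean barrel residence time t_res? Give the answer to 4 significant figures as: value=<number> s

value=200.4 s

Q_s = Q / 3600 = 223.3 / 3600 = 0.0620278 kg/s
t_res = M / Q_s = 12.43 ÷ 0.0620278 = 200.394 s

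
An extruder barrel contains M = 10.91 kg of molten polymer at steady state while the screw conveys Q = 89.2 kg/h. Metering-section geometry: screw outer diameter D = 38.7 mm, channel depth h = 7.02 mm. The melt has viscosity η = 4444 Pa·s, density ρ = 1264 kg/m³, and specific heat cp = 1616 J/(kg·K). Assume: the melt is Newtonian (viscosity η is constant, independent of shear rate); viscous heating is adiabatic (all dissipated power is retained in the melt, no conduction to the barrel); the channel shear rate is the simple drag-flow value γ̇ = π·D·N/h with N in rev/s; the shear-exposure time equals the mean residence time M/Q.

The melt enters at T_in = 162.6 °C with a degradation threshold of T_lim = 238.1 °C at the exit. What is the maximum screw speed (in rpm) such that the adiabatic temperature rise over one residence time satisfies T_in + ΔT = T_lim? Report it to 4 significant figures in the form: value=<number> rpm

value=30.76 rpm

Throughput in SI: Q_s = 89.2 kg/h ÷ 3600 s/h = 0.0247778 kg/s
t_res = M / Q_s = 10.91 ÷ 0.0247778 = 440.314 s
Convert to metres: D = 0.0387 m, h = 0.00702 m
Allowable rise: ΔT_a = T_lim − T_in = 238.1 − 162.6 = 75.5 K
γ̇_max² = ΔT_a·ρ·cp/(η·t_res) = 75.5·1264·1616/(4444·440.314) = 78.8132 s⁻²
γ̇_max = sqrt(78.8132) = 8.87768 s⁻¹
Solve γ̇ = πDN/h for N: N_max = γ̇_max·h/(π·D) = 8.87768 × 0.00702 / (π × 0.0387) = 0.512597 rev/s = 30.7558 rpm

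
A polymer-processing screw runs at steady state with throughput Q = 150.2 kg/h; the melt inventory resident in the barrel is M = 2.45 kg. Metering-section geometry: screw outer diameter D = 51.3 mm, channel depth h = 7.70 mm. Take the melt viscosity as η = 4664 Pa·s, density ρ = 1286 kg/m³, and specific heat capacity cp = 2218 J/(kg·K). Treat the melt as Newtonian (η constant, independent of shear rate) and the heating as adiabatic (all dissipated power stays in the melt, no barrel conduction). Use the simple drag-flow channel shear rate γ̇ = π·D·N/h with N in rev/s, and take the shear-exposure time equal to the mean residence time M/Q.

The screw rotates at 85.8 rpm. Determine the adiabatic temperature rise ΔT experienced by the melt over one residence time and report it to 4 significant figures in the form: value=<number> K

Convert throughput: Q = 150.2 kg/h = 150.2/3600 = 0.0417222 kg/s
Mean residence time: t_res = M/Q_s = 2.45 kg / 0.0417222 kg/s = 58.7217 s
Geometry in metres: D = 51.3 mm → 0.0513 m, h = 7.70 mm → 0.0077 m; screw speed N = 85.8 rpm = 1.43 rev/s
Shear rate: γ̇ = πDN/h = π·0.0513·1.43/0.0077 = 29.9304 s⁻¹
ΔT = η·γ̇²·t_res/(ρ·cp) = [4664 × 29.9304² × 58.7217] / [1286 × 2218] = 86.0161 K

value=86.02 K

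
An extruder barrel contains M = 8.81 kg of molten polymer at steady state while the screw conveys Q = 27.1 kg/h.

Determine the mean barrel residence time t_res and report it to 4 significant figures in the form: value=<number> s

value=1170. s

Q_s = Q / 3600 = 27.1 / 3600 = 0.00752778 kg/s
t_res = M / Q_s = 8.81 ÷ 0.00752778 = 1170.33 s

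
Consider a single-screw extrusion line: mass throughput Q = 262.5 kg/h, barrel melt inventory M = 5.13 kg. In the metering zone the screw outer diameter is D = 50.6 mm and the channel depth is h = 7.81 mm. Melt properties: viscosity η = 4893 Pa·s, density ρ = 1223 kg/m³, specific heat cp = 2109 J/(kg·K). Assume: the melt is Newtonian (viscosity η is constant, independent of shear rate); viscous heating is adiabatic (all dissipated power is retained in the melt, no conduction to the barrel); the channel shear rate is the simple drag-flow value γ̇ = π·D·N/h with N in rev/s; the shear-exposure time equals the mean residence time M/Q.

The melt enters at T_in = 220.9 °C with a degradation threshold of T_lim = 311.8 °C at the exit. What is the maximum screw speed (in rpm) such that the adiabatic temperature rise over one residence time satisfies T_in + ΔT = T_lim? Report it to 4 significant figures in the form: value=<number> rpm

value=76.93 rpm

Throughput in SI: Q_s = 262.5 kg/h ÷ 3600 s/h = 0.0729167 kg/s
Mean residence time: t_res = M/Q_s = 5.13 kg / 0.0729167 kg/s = 70.3543 s
Convert to metres: D = 0.0506 m, h = 0.00781 m
ΔT_a = T_lim − T_in = 311.8 − 220.9 = 90.9 K
γ̇_max² = ΔT_a·ρ·cp/(η·t_res) = 90.9·1223·2109/(4893·70.3543) = 681.085 s⁻²
Take the square root: γ̇_max = √(681.085) = 26.0976 s⁻¹
N_max = γ̇_max h / (πD) = 26.0976·0.00781/(π·0.0506) = 1.28219 rev/s → ×60 = 76.9312 rpm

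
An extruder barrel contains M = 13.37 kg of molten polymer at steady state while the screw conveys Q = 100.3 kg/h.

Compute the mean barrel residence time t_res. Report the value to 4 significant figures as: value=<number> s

value=479.9 s

Q_s = Q / 3600 = 100.3 / 3600 = 0.0278611 kg/s
t_res = M / Q_s = 13.37 ÷ 0.0278611 = 479.88 s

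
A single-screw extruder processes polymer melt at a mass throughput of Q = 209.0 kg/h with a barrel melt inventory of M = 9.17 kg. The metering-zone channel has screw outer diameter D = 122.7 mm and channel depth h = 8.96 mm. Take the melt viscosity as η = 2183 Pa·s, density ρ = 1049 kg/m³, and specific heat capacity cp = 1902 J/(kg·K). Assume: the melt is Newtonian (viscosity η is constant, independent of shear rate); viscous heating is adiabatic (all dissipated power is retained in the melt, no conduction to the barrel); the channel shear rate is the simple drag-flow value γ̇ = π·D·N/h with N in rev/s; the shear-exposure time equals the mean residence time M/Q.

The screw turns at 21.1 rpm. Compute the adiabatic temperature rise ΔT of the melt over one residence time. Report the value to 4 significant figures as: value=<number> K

value=39.56 K

Throughput in SI: Q_s = 209.0 kg/h ÷ 3600 s/h = 0.0580556 kg/s
t_res = M / Q_s = 9.17 ÷ 0.0580556 = 157.952 s
D = 122.7 mm = 0.1227 m;  h = 8.96 mm = 0.00896 m;  N = 21.1 rpm / 60 = 0.351667 rev/s
Shear rate: γ̇ = πDN/h = π·0.1227·0.351667/0.00896 = 15.1293 s⁻¹
ΔT = η·γ̇²·t_res/(ρ·cp) = [2183 × 15.1293² × 157.952] / [1049 × 1902] = 39.5575 K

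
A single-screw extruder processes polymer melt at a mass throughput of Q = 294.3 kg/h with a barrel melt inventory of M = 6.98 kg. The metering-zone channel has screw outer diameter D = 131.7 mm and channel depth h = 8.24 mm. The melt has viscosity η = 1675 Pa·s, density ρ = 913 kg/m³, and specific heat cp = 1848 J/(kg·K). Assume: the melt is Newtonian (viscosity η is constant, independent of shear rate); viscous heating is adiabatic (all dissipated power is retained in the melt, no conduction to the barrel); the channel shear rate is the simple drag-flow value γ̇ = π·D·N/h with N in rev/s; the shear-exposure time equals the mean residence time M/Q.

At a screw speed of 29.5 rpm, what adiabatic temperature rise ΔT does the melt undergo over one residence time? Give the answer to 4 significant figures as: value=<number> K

value=51.66 K

Convert throughput: Q = 294.3 kg/h = 294.3/3600 = 0.08175 kg/s
t_res = M / Q_s = 6.98 / 0.08175 = 85.3823 s
D = 131.7 mm = 0.1317 m;  h = 8.24 mm = 0.00824 m;  N = 29.5 rpm / 60 = 0.491667 rev/s
γ̇ = π D N / h = (π)(0.1317)(0.491667) / 0.00824 = 24.6876 s⁻¹
Adiabatic rise: ΔT = η γ̇² t_res / (ρ cp) = 1675·(24.6876)²·85.3823 / (913·1848) = 51.6616 K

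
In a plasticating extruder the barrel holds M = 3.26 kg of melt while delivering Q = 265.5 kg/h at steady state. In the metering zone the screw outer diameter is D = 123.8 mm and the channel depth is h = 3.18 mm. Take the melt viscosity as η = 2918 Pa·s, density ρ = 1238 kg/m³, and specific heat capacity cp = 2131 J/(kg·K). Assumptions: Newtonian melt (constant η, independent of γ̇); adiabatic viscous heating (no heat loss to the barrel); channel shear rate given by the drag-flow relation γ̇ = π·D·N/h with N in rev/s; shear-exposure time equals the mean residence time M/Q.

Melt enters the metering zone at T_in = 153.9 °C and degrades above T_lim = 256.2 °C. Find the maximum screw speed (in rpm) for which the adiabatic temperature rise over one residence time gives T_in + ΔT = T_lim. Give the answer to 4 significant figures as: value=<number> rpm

value=22.44 rpm

Q_s = Q / 3600 = 265.5 / 3600 = 0.07375 kg/s
t_res = M / Q_s = 3.26 / 0.07375 = 44.2034 s
Geometry in SI: D = 123.8 mm → 0.1238 m, h = 3.18 mm → 0.00318 m
ΔT_a = T_lim − T_in = 256.2 − 153.9 = 102.3 K
Invert ΔT = ηγ̇²t_res/(ρcp) for γ̇: γ̇_max² = ΔT_a ρ cp / (η t_res) = 102.3·1238·2131 / (2918·44.2034) = 2092.37 s⁻²
γ̇_max = √2092.37 = 45.7425 s⁻¹
N_max = γ̇_max·h / (π·D) = 45.7425 · 0.00318 / (π · 0.1238) = 0.374004 rev/s = 22.4402 rpm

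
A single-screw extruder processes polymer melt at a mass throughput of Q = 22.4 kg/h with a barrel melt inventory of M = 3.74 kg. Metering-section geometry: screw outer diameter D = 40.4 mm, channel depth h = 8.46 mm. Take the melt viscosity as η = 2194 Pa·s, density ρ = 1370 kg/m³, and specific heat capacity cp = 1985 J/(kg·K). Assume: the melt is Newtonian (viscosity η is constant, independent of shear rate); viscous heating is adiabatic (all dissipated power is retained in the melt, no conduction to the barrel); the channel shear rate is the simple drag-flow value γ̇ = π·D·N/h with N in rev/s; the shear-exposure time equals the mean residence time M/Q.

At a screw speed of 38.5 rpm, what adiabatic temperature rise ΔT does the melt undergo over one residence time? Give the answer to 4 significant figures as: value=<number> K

value=44.94 K

Q_s = Q / 3600 = 22.4 / 3600 = 0.00622222 kg/s
t_res = M / Q_s = 3.74 / 0.00622222 = 601.071 s
Convert to SI: D = 0.0404 m, h = 0.00846 m, N = 38.5/60 = 0.641667 rev/s
γ̇ = π·D·N / h = π · 0.0404 · 0.641667 / 0.00846 = 9.62654 s⁻¹
Adiabatic rise: ΔT = η γ̇² t_res / (ρ cp) = 2194·(9.62654)²·601.071 / (1370·1985) = 44.9389 K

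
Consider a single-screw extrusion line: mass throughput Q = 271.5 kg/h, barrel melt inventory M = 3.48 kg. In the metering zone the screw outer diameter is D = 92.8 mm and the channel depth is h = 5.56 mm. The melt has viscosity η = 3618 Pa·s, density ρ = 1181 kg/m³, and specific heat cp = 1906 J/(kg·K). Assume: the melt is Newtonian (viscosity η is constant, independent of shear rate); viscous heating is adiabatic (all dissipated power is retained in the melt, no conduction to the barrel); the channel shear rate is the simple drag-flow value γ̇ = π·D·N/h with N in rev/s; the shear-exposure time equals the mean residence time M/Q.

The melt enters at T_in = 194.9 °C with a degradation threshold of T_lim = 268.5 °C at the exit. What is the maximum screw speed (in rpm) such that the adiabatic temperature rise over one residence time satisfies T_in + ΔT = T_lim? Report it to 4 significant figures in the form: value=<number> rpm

Convert throughput: Q = 271.5 kg/h = 271.5/3600 = 0.0754167 kg/s
t_res = M / Q_s = 3.48 ÷ 0.0754167 = 46.1436 s
Geometry in SI: D = 92.8 mm → 0.0928 m, h = 5.56 mm → 0.00556 m
ΔT_a = T_lim − T_in = 268.5 °C − 194.9 °C = 73.6 K
γ̇_max² = ΔT_a·ρ·cp/(η·t_res) = 73.6·1181·1906/(3618·46.1436) = 992.362 s⁻²
γ̇_max = √992.362 = 31.5018 s⁻¹
N_max = γ̇_max h / (πD) = 31.5018·0.00556/(π·0.0928) = 0.600775 rev/s → ×60 = 36.0465 rpm

value=36.05 rpm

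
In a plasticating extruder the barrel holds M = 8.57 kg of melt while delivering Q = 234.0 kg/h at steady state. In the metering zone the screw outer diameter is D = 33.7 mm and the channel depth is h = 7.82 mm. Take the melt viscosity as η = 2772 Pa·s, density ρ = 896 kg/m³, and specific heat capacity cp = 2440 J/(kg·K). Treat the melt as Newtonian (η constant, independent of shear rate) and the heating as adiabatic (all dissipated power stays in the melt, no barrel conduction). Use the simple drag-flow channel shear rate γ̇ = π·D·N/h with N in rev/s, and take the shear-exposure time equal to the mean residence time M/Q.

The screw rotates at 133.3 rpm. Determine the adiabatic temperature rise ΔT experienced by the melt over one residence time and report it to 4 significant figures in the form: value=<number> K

value=151.2 K

Q_s = Q / 3600 = 234.0 / 3600 = 0.065 kg/s
t_res = M / Q_s = 8.57 ÷ 0.065 = 131.846 s
D = 33.7 mm = 0.0337 m;  h = 7.82 mm = 0.00782 m;  N = 133.3 rpm / 60 = 2.22167 rev/s
Shear rate: γ̇ = πDN/h = π·0.0337·2.22167/0.00782 = 30.0782 s⁻¹
Adiabatic rise: ΔT = η γ̇² t_res / (ρ cp) = 2772·(30.0782)²·131.846 / (896·2440) = 151.24 K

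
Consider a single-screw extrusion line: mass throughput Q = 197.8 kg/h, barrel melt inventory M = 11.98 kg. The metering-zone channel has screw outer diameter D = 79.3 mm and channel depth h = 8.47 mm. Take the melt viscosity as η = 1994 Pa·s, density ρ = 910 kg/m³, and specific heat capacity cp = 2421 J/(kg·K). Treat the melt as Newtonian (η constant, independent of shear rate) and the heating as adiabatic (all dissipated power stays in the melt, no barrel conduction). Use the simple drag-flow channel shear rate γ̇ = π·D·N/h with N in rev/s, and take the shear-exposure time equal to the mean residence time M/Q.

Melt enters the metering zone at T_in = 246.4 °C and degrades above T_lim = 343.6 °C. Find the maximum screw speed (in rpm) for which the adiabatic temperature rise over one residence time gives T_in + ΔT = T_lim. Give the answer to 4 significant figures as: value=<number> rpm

Throughput in SI: Q_s = 197.8 kg/h ÷ 3600 s/h = 0.0549444 kg/s
Mean residence time: t_res = M/Q_s = 11.98 kg / 0.0549444 kg/s = 218.038 s
D = 79.3 mm = 0.0793 m;  h = 8.47 mm = 0.00847 m
Allowable rise: ΔT_a = T_lim − T_in = 343.6 − 246.4 = 97.2 K
γ̇_max² = ΔT_a·ρ·cp / (η·t_res) = [97.2 × 910 × 2421] / [1994 × 218.038] = 492.543 s⁻²
Take the square root: γ̇_max = √(492.543) = 22.1933 s⁻¹
N_max = γ̇_max h / (πD) = 22.1933·0.00847/(π·0.0793) = 0.75454 rev/s → ×60 = 45.2724 rpm

value=45.27 rpm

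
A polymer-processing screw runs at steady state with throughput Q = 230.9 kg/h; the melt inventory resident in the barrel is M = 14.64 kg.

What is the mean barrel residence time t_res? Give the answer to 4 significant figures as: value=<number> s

Convert throughput: Q = 230.9 kg/h = 230.9/3600 = 0.0641389 kg/s
t_res = M / Q_s = 14.64 ÷ 0.0641389 = 228.255 s

value=228.3 s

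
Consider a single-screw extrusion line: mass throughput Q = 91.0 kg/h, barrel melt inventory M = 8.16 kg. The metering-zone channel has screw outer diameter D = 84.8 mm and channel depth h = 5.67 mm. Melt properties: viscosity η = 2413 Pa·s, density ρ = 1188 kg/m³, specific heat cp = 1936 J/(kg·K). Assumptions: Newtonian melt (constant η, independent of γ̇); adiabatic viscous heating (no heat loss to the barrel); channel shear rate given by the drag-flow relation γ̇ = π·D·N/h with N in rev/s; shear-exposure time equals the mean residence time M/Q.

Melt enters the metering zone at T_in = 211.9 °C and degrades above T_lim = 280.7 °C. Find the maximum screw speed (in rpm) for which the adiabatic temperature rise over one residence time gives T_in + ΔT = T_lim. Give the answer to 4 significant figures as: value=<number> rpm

Convert throughput: Q = 91.0 kg/h = 91.0/3600 = 0.0252778 kg/s
t_res = M / Q_s = 8.16 / 0.0252778 = 322.813 s
Geometry in SI: D = 84.8 mm → 0.0848 m, h = 5.67 mm → 0.00567 m
Allowable rise: ΔT_a = T_lim − T_in = 280.7 − 211.9 = 68.8 K
γ̇_max² = ΔT_a·ρ·cp / (η·t_res) = [68.8 × 1188 × 1936] / [2413 × 322.813] = 203.143 s⁻²
γ̇_max = √203.143 = 14.2528 s⁻¹
Solve γ̇ = πDN/h for N: N_max = γ̇_max·h/(π·D) = 14.2528 × 0.00567 / (π × 0.0848) = 0.303346 rev/s = 18.2008 rpm

value=18.20 rpm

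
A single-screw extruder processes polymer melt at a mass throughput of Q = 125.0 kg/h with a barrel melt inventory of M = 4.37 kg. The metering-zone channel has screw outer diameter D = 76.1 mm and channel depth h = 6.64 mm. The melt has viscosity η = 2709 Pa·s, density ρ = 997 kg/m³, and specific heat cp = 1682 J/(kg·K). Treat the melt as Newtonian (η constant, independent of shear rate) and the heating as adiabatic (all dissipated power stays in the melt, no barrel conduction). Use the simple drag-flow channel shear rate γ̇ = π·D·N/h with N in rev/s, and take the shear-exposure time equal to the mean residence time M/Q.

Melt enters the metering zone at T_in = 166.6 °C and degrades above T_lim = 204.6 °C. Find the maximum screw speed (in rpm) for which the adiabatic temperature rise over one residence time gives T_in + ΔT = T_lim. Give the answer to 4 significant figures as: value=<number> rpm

Throughput in SI: Q_s = 125.0 kg/h ÷ 3600 s/h = 0.0347222 kg/s
t_res = M / Q_s = 4.37 ÷ 0.0347222 = 125.856 s
D = 76.1 mm = 0.0761 m;  h = 6.64 mm = 0.00664 m
ΔT_a = T_lim − T_in = 204.6 °C − 166.6 °C = 38 K
Invert ΔT = ηγ̇²t_res/(ρcp) for γ̇: γ̇_max² = ΔT_a ρ cp / (η t_res) = 38·997·1682 / (2709·125.856) = 186.905 s⁻²
γ̇_max = √186.905 = 13.6713 s⁻¹
Solve γ̇ = πDN/h for N: N_max = γ̇_max·h/(π·D) = 13.6713 × 0.00664 / (π × 0.0761) = 0.379703 rev/s = 22.7822 rpm

value=22.78 rpm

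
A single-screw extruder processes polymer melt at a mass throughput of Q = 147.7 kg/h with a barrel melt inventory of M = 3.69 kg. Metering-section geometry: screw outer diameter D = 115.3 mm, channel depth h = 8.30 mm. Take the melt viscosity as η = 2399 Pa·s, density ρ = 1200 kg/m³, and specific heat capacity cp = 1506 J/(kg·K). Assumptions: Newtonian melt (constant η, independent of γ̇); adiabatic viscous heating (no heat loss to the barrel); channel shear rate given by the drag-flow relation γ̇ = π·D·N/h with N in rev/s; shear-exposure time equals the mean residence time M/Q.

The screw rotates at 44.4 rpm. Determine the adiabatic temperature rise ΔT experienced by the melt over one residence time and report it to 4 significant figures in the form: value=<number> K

Q_s = Q / 3600 = 147.7 / 3600 = 0.0410278 kg/s
Mean residence time: t_res = M/Q_s = 3.69 kg / 0.0410278 kg/s = 89.9391 s
D = 115.3 mm = 0.1153 m;  h = 8.30 mm = 0.0083 m;  N = 44.4 rpm / 60 = 0.74 rev/s
γ̇ = π D N / h = (π)(0.1153)(0.74) / 0.0083 = 32.2948 s⁻¹
ΔT = η·γ̇²·t_res/(ρ·cp) = [2399 × 32.2948² × 89.9391] / [1200 × 1506] = 124.52 K

value=124.5 K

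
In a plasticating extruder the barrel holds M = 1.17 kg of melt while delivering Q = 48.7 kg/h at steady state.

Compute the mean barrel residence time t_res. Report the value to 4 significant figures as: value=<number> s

Throughput in SI: Q_s = 48.7 kg/h ÷ 3600 s/h = 0.0135278 kg/s
t_res = M / Q_s = 1.17 / 0.0135278 = 86.4887 s

value=86.49 s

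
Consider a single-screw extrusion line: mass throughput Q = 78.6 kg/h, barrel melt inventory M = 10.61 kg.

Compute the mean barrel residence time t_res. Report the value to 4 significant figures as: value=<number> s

Convert throughput: Q = 78.6 kg/h = 78.6/3600 = 0.0218333 kg/s
t_res = M / Q_s = 10.61 / 0.0218333 = 485.954 s

value=486.0 s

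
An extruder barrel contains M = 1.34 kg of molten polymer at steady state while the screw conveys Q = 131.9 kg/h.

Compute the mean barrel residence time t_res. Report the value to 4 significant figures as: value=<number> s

Q_s = Q / 3600 = 131.9 / 3600 = 0.0366389 kg/s
Mean residence time: t_res = M/Q_s = 1.34 kg / 0.0366389 kg/s = 36.5732 s

value=36.57 s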